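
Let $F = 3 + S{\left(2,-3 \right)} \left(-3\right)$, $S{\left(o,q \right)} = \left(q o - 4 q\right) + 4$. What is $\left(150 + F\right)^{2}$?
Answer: $15129$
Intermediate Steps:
$S{\left(o,q \right)} = 4 - 4 q + o q$ ($S{\left(o,q \right)} = \left(o q - 4 q\right) + 4 = \left(- 4 q + o q\right) + 4 = 4 - 4 q + o q$)
$F = -27$ ($F = 3 + \left(4 - -12 + 2 \left(-3\right)\right) \left(-3\right) = 3 + \left(4 + 12 - 6\right) \left(-3\right) = 3 + 10 \left(-3\right) = 3 - 30 = -27$)
$\left(150 + F\right)^{2} = \left(150 - 27\right)^{2} = 123^{2} = 15129$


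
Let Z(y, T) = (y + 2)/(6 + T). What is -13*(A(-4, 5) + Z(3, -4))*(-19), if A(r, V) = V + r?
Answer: 1729/2 ≈ 864.50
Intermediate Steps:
Z(y, T) = (2 + y)/(6 + T)
-13*(A(-4, 5) + Z(3, -4))*(-19) = -13*((5 - 4) + (2 + 3)/(6 - 4))*(-19) = -13*(1 + 5/2)*(-19) = -13*7/2*(-19) = -91/2*(-19) = 1729/2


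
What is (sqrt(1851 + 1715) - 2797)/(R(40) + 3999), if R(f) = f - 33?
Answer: -2797/4006 + sqrt(3566)/4006 ≈ -0.68330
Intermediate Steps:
R(f) = -33 + f
(sqrt(1851 + 1715) - 2797)/(R(40) + 3999) = (sqrt(1851 + 1715) - 2797)/((-33 + 40) + 3999) = (sqrt(3566) - 2797)/(7 + 3999) = (-2797 + sqrt(3566))/4006 = (-2797 + sqrt(3566))*(1/4006) = -2797/4006 + sqrt(3566)/4006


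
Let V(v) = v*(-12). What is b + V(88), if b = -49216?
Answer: -50272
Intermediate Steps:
V(v) = -12*v
b + V(88) = -49216 - 12*88 = -49216 - 1056 = -50272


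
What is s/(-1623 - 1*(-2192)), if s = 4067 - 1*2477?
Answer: 1590/569 ≈ 2.7944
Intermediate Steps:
s = 1590 (s = 4067 - 2477 = 1590)
s/(-1623 - 1*(-2192)) = 1590/(-1623 - 1*(-2192)) = 1590/(-1623 + 2192) = 1590/569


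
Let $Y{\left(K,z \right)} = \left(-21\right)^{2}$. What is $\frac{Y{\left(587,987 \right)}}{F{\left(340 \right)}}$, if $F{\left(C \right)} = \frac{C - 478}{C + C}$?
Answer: $- \frac{49980}{23} \approx -2173.0$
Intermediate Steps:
$F{\left(C \right)} = \frac{-478 + C}{2 C}$
$Y{\left(K,z \right)} = 441$
$\frac{Y{\left(587,987 \right)}}{F{\left(340 \right)}} = \frac{441}{\frac{1}{2} \cdot \frac{1}{340} \left(-478 + 340\right)} = \frac{441}{\frac{1}{2} \cdot \frac{1}{340} \left(-138\right)} = \frac{441}{- \frac{69}{340}} = 441 \left(- \frac{340}{69}\right) = - \frac{49980}{23}$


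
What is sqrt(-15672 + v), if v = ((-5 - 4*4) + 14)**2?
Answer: I*sqrt(15623) ≈ 124.99*I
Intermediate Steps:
v = 49 (v = ((-5 - 16) + 14)**2 = (-21 + 14)**2 = (-7)**2 = 49)
sqrt(-15672 + v) = sqrt(-15672 + 49) = sqrt(-15623) = I*sqrt(15623)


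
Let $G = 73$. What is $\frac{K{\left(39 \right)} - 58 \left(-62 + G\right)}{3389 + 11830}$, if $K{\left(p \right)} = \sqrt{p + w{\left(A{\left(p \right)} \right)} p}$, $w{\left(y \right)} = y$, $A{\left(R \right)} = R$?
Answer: $- \frac{638}{15219} + \frac{2 \sqrt{390}}{15219} \approx -0.039326$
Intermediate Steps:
$K{\left(p \right)} = \sqrt{p + p^{2}}$ ($K{\left(p \right)} = \sqrt{p + p p} = \sqrt{p + p^{2}}$)
$\frac{K{\left(39 \right)} - 58 \left(-62 + G\right)}{3389 + 11830} = \frac{\sqrt{39 \left(1 + 39\right)} - 58 \left(-62 + 73\right)}{3389 + 11830} = \frac{\sqrt{39 \cdot 40} - 638}{15219} = \left(\sqrt{1560} - 638\right) \frac{1}{15219} = \left(2 \sqrt{390} - 638\right) \frac{1}{15219} = \left(-638 + 2 \sqrt{390}\right) \frac{1}{15219} = - \frac{638}{15219} + \frac{2 \sqrt{390}}{15219}$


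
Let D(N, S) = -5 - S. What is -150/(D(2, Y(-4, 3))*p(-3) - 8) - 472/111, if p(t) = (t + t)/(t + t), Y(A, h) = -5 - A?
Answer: 1831/222 ≈ 8.2477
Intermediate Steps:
p(t) = 1 (p(t) = (2*t)/((2*t)) = (2*t)*(1/(2*t)) = 1)
-150/(D(2, Y(-4, 3))*p(-3) - 8) - 472/111 = -150/((-5 - (-5 - 1*(-4)))*1 - 8) - 472/111 = -150/((-5 - (-5 + 4))*1 - 8) - 472*1/111 = -150/((-5 - 1*(-1))*1 - 8) - 472/111 = -150/((-5 + 1)*1 - 8) - 472/111 = -150/(-4*1 - 8) - 472/111 = -150/(-4 - 8) - 472/111 = -150/(-12) - 472/111 = -150*(-1/12) - 472/111 = 25/2 - 472/111 = 1831/222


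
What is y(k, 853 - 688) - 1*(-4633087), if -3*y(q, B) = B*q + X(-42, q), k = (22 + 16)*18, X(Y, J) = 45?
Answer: 4595452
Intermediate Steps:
k = 684 (k = 38*18 = 684)
y(q, B) = -15 - B*q/3 (y(q, B) = -(B*q + 45)/3 = -(45 + B*q)/3 = -15 - B*q/3)
y(k, 853 - 688) - 1*(-4633087) = (-15 - ⅓*(853 - 688)*684) - 1*(-4633087) = (-15 - ⅓*165*684) + 4633087 = (-15 - 37620) + 4633087 = -37635 + 4633087 = 4595452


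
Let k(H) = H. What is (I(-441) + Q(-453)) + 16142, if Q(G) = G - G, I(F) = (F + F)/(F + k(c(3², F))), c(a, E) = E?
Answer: 16143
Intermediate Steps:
I(F) = 1 (I(F) = (F + F)/(F + F) = (2*F)/((2*F)) = (2*F)*(1/(2*F)) = 1)
Q(G) = 0
(I(-441) + Q(-453)) + 16142 = (1 + 0) + 16142 = 1 + 16142 = 16143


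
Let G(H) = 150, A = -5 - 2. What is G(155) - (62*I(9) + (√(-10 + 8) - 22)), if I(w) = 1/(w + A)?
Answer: 141 - I*√2 ≈ 141.0 - 1.4142*I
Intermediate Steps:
A = -7
I(w) = 1/(-7 + w) (I(w) = 1/(w - 7) = 1/(-7 + w))
G(155) - (62*I(9) + (√(-10 + 8) - 22)) = 150 - (62/(-7 + 9) + (√(-10 + 8) - 22)) = 150 - (62/2 + (√(-2) - 22)) = 150 - (62*(½) + (I*√2 - 22)) = 150 - (31 + (-22 + I*√2)) = 150 - (9 + I*√2) = 150 + (-9 - I*√2) = 141 - I*√2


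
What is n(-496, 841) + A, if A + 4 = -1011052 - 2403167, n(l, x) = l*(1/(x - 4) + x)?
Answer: -103446709/27 ≈ -3.8314e+6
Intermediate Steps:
n(l, x) = l*(x + 1/(-4 + x)) (n(l, x) = l*(1/(-4 + x) + x) = l*(x + 1/(-4 + x)))
A = -3414223 (A = -4 + (-1011052 - 2403167) = -4 - 3414219 = -3414223)
n(-496, 841) + A = -496*(1 + 841**2 - 4*841)/(-4 + 841) - 3414223 = -496*(1 + 707281 - 3364)/837 - 3414223 = -496*1/837*703918 - 3414223 = -11262688/27 - 3414223 = -103446709/27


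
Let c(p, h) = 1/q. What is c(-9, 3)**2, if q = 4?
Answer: 1/16 ≈ 0.062500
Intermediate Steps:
c(p, h) = 1/4
c(-9, 3)**2 = (1/4)**2 = 1/16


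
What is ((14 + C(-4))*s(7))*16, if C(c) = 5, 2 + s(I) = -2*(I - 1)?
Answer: -4256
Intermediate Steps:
s(I) = -2*I (s(I) = -2 - 2*(I - 1) = -2 - 2*(-1 + I) = -2 + (2 - 2*I) = -2*I)
((14 + C(-4))*s(7))*16 = ((14 + 5)*(-2*7))*16 = (19*(-14))*16 = -266*16 = -4256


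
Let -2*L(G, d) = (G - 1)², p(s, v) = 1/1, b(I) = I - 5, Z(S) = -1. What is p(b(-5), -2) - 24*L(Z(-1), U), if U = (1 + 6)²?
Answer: 49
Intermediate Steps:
b(I) = -5 + I
p(s, v) = 1
U = 49 (U = 7² = 49)
L(G, d) = -(-1 + G)²/2 (L(G, d) = -(G - 1)²/2 = -(-1 + G)²/2)
p(b(-5), -2) - 24*L(Z(-1), U) = 1 - (-12)*(-1 - 1)² = 1 - (-12)*(-2)² = 1 - (-12)*4 = 1 - 24*(-2) = 1 + 48 = 49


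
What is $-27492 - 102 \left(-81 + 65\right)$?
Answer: $-25860$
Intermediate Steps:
$-27492 - 102 \left(-81 + 65\right) = -27492 - 102 \left(-16\right) = -27492 - -1632 = -27492 + 1632 = -25860$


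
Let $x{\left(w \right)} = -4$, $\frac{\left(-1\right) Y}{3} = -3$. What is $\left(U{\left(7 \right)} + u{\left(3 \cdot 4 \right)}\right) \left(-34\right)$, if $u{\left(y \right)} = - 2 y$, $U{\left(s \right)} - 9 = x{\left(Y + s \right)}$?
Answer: $646$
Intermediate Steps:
$Y = 9$ ($Y = \left(-3\right) \left(-3\right) = 9$)
$U{\left(s \right)} = 5$ ($U{\left(s \right)} = 9 - 4 = 5$)
$\left(U{\left(7 \right)} + u{\left(3 \cdot 4 \right)}\right) \left(-34\right) = \left(5 - 2 \cdot 3 \cdot 4\right) \left(-34\right) = \left(5 - 24\right) \left(-34\right) = \left(-19\right) \left(-34\right) = 646$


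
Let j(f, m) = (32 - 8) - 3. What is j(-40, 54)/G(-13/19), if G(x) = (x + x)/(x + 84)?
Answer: -33243/26 ≈ -1278.6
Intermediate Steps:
j(f, m) = 21 (j(f, m) = 24 - 3 = 21)
G(x) = 2*x/(84 + x) (G(x) = (2*x)/(84 + x) = 2*x/(84 + x))
j(-40, 54)/G(-13/19) = 21/((2*(-13/19)/(84 - 13/19))) = 21/((2*(-13/19)/(1583/19))) = 21/((2*(-13/19)*(19/1583))) = 21/(-26/1583) = 21*(-1583/26) = -33243/26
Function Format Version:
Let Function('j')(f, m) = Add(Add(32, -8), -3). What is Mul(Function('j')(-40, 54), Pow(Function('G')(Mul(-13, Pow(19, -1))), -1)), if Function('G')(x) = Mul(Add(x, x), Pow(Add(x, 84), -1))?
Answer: Rational(-33243, 26) ≈ -1278.6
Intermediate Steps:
Function('j')(f, m) = 21 (Function('j')(f, m) = Add(24, -3) = 21)
Function('G')(x) = Mul(2, x, Pow(Add(84, x), -1)) (Function('G')(x) = Mul(Mul(2, x), Pow(Add(84, x), -1)) = Mul(2, x, Pow(Add(84, x), -1)))
Mul(Function('j')(-40, 54), Pow(Function('G')(Mul(-13, Pow(19, -1))), -1)) = Mul(21, Pow(Mul(2, Mul(-13, Pow(19, -1)), Pow(Add(84, Mul(-13, Pow(19, -1))), -1)), -1)) = Mul(21, Pow(Mul(2, Mul(-13, Rational(1, 19)), Pow(Add(84, Mul(-13, Rational(1, 19))), -1)), -1)) = Mul(21, Pow(Mul(2, Rational(-13, 19), Pow(Add(84, Rational(-13, 19)), -1)), -1)) = Mul(21, Pow(Mul(2, Rational(-13, 19), Pow(Rational(1583, 19), -1)), -1)) = Mul(21, Pow(Mul(2, Rational(-13, 19), Rational(19, 1583)), -1)) = Mul(21, Pow(Rational(-26, 1583), -1)) = Mul(21, Rational(-1583, 26)) = Rational(-33243, 26)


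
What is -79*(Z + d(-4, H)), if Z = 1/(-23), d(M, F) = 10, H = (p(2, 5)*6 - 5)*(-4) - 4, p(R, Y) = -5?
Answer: -18091/23 ≈ -786.57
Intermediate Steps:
H = 136 (H = (-5*6 - 5)*(-4) - 4 = (-30 - 5)*(-4) - 4 = -35*(-4) - 4 = 140 - 4 = 136)
Z = -1/23 ≈ -0.043478
-79*(Z + d(-4, H)) = -79*(-1/23 + 10) = -79*229/23 = -18091/23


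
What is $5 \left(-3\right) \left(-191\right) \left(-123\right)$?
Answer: $-352395$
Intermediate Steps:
$5 \left(-3\right) \left(-191\right) \left(-123\right) = \left(-15\right) \left(-191\right) \left(-123\right) = 2865 \left(-123\right) = -352395$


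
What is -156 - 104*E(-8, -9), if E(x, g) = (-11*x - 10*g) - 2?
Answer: -18460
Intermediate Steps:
E(x, g) = -2 - 11*x - 10*g
-156 - 104*E(-8, -9) = -156 - 104*(-2 - 11*(-8) - 10*(-9)) = -156 - 104*(-2 + 88 + 90) = -156 - 104*176 = -156 - 18304 = -18460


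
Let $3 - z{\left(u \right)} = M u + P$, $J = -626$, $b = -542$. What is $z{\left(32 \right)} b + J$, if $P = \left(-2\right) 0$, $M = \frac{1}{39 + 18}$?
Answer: $- \frac{111020}{57} \approx -1947.7$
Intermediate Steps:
$M = \frac{1}{57} \approx 0.017544$
$P = 0$
$z{\left(u \right)} = 3 - \frac{u}{57}$ ($z{\left(u \right)} = 3 - \left(\frac{u}{57} + 0\right) = 3 - \frac{u}{57}$)
$z{\left(32 \right)} b + J = \left(3 - \frac{32}{57}\right) \left(-542\right) - 626 = \frac{139}{57} \left(-542\right) - 626 = - \frac{75338}{57} - 626 = - \frac{111020}{57}$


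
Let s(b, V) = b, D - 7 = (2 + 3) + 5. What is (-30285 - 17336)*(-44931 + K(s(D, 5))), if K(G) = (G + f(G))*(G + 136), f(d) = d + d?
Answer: 1768072488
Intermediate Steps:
f(d) = 2*d
D = 17 (D = 7 + ((2 + 3) + 5) = 7 + (5 + 5) = 7 + 10 = 17)
K(G) = 3*G*(136 + G) (K(G) = (G + 2*G)*(G + 136) = (3*G)*(136 + G) = 3*G*(136 + G))
(-30285 - 17336)*(-44931 + K(s(D, 5))) = (-30285 - 17336)*(-44931 + 3*17*(136 + 17)) = -47621*(-44931 + 3*17*153) = -47621*(-44931 + 7803) = -47621*(-37128) = 1768072488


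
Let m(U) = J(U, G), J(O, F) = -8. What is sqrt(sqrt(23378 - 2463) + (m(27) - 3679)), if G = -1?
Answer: sqrt(-3687 + sqrt(20915)) ≈ 59.518*I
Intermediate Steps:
m(U) = -8
sqrt(sqrt(23378 - 2463) + (m(27) - 3679)) = sqrt(sqrt(23378 - 2463) + (-8 - 3679)) = sqrt(sqrt(20915) - 3687) = sqrt(-3687 + sqrt(20915))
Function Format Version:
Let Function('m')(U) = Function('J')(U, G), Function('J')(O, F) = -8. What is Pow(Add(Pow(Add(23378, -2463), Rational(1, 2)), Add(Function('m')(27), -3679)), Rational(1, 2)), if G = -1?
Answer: Pow(Add(-3687, Pow(20915, Rational(1, 2))), Rational(1, 2)) ≈ Mul(59.518, I)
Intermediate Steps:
Function('m')(U) = -8
Pow(Add(Pow(Add(23378, -2463), Rational(1, 2)), Add(Function('m')(27), -3679)), Rational(1, 2)) = Pow(Add(Pow(Add(23378, -2463), Rational(1, 2)), Add(-8, -3679)), Rational(1, 2)) = Pow(Add(Pow(20915, Rational(1, 2)), -3687), Rational(1, 2)) = Pow(Add(-3687, Pow(20915, Rational(1, 2))), Rational(1, 2))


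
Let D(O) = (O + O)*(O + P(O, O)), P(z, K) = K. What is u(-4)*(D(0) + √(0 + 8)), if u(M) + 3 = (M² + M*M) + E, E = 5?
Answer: 68*√2 ≈ 96.167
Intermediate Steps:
u(M) = 2 + 2*M² (u(M) = -3 + ((M² + M*M) + 5) = -3 + ((M² + M²) + 5) = -3 + (2*M² + 5) = -3 + (5 + 2*M²) = 2 + 2*M²)
D(O) = 4*O² (D(O) = (O + O)*(O + O) = (2*O)*(2*O) = 4*O²)
u(-4)*(D(0) + √(0 + 8)) = (2 + 2*(-4)²)*(4*0² + √(0 + 8)) = (2 + 2*16)*(4*0 + √8) = (2 + 32)*(0 + 2*√2) = 34*(2*√2) = 68*√2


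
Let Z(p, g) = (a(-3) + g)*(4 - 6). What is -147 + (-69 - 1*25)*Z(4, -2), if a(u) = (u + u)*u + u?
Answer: 2297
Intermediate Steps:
a(u) = u + 2*u**2 (a(u) = (2*u)*u + u = 2*u**2 + u = u + 2*u**2)
Z(p, g) = -30 - 2*g (Z(p, g) = (-3*(1 + 2*(-3)) + g)*(4 - 6) = (-3*(1 - 6) + g)*(-2) = (-3*(-5) + g)*(-2) = (15 + g)*(-2) = -30 - 2*g)
-147 + (-69 - 1*25)*Z(4, -2) = -147 + (-69 - 1*25)*(-30 - 2*(-2)) = -147 + (-69 - 25)*(-30 + 4) = -147 - 94*(-26) = -147 + 2444 = 2297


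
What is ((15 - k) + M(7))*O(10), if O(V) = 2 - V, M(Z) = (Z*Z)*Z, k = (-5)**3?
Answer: -3864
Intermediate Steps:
k = -125
M(Z) = Z**3 (M(Z) = Z**2*Z = Z**3)
((15 - k) + M(7))*O(10) = ((15 - 1*(-125)) + 7**3)*(2 - 1*10) = ((15 + 125) + 343)*(2 - 10) = (140 + 343)*(-8) = 483*(-8) = -3864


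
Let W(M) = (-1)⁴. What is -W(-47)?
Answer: -1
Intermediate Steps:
W(M) = 1
-W(-47) = -1*1 = -1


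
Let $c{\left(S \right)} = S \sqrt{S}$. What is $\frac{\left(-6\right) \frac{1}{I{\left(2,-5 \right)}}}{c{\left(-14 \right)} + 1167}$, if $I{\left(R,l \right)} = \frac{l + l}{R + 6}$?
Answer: $\frac{28008}{6823165} + \frac{336 i \sqrt{14}}{6823165} \approx 0.0041048 + 0.00018425 i$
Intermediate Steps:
$I{\left(R,l \right)} = \frac{2 l}{6 + R}$
$c{\left(S \right)} = S^{\frac{3}{2}}$
$\frac{\left(-6\right) \frac{1}{I{\left(2,-5 \right)}}}{c{\left(-14 \right)} + 1167} = \frac{\left(-6\right) \frac{1}{2 \left(-5\right) \frac{1}{6 + 2}}}{\left(-14\right)^{\frac{3}{2}} + 1167} = \frac{\left(-6\right) \frac{1}{2 \left(-5\right) \frac{1}{8}}}{- 14 i \sqrt{14} + 1167} = \frac{\left(-6\right) \frac{1}{2 \left(-5\right) \frac{1}{8}}}{1167 - 14 i \sqrt{14}} = \frac{\left(-6\right) \frac{1}{- \frac{5}{4}}}{1167 - 14 i \sqrt{14}} = \frac{\left(-6\right) \left(- \frac{4}{5}\right)}{1167 - 14 i \sqrt{14}} = \frac{1}{1167 - 14 i \sqrt{14}} \cdot \frac{24}{5} = \frac{24}{5 \left(1167 - 14 i \sqrt{14}\right)}$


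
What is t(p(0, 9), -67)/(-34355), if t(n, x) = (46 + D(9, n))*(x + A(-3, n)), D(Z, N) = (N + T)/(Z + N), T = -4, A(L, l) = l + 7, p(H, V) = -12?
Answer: 3696/34355 ≈ 0.10758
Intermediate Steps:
A(L, l) = 7 + l
D(Z, N) = (-4 + N)/(N + Z) (D(Z, N) = (N - 4)/(Z + N) = (-4 + N)/(N + Z))
t(n, x) = (46 + (-4 + n)/(9 + n))*(7 + n + x) (t(n, x) = (46 + (-4 + n)/(n + 9))*(x + (7 + n)) = (46 + (-4 + n)/(9 + n))*(7 + n + x))
t(p(0, 9), -67)/(-34355) = ((2870 + 47*(-12)**2 + 410*(-67) + 739*(-12) + 47*(-12)*(-67))/(9 - 12))/(-34355) = ((2870 + 47*144 - 27470 - 8868 + 37788)/(-3))*(-1/34355) = -(2870 + 6768 - 27470 - 8868 + 37788)/3*(-1/34355) = -1/3*11088*(-1/34355) = -3696*(-1/34355) = 3696/34355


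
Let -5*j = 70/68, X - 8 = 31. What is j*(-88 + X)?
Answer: 343/34 ≈ 10.088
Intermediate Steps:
X = 39 (X = 8 + 31 = 39)
j = -7/34 (j = -14/68 = -1/5*35/34 = -7/34 ≈ -0.20588)
j*(-88 + X) = -7*(-88 + 39)/34 = -7/34*(-49) = 343/34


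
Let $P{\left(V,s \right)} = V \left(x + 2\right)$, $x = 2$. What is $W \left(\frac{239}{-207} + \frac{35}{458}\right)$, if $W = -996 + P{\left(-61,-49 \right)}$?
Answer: $\frac{63374540}{47403} \approx 1336.9$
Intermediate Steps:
$P{\left(V,s \right)} = 4 V$ ($P{\left(V,s \right)} = V \left(2 + 2\right) = V 4 = 4 V$)
$W = -1240$ ($W = -996 + 4 \left(-61\right) = -996 - 244 = -1240$)
$W \left(\frac{239}{-207} + \frac{35}{458}\right) = - 1240 \left(\frac{239}{-207} + \frac{35}{458}\right) = - 1240 \left(239 \left(- \frac{1}{207}\right) + 35 \cdot \frac{1}{458}\right) = - 1240 \left(- \frac{239}{207} + \frac{35}{458}\right) = \left(-1240\right) \left(- \frac{102217}{94806}\right) = \frac{63374540}{47403}$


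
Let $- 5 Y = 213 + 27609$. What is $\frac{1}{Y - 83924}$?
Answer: $- \frac{5}{447442} \approx -1.1175 \cdot 10^{-5}$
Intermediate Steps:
$Y = - \frac{27822}{5}$ ($Y = - \frac{213 + 27609}{5} = \left(- \frac{1}{5}\right) 27822 = - \frac{27822}{5} \approx -5564.4$)
$\frac{1}{Y - 83924} = \frac{1}{- \frac{27822}{5} - 83924} = \frac{1}{- \frac{447442}{5}} = - \frac{5}{447442}$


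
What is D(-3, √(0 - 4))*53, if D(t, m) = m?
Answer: 106*I ≈ 106.0*I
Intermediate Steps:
D(-3, √(0 - 4))*53 = √(0 - 4)*53 = √(-4)*53 = (2*I)*53 = 106*I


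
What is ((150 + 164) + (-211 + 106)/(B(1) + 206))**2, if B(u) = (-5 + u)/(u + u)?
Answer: 454414489/4624 ≈ 98273.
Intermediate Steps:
B(u) = (-5 + u)/(2*u) (B(u) = (-5 + u)/((2*u)) = (-5 + u)*(1/(2*u)) = (-5 + u)/(2*u))
((150 + 164) + (-211 + 106)/(B(1) + 206))**2 = ((150 + 164) + (-211 + 106)/((1/2)*(-5 + 1)/1 + 206))**2 = (314 - 105/((1/2)*1*(-4) + 206))**2 = (314 - 105/(-2 + 206))**2 = (314 - 105/204)**2 = (314 - 105*1/204)**2 = (314 - 35/68)**2 = (21317/68)**2 = 454414489/4624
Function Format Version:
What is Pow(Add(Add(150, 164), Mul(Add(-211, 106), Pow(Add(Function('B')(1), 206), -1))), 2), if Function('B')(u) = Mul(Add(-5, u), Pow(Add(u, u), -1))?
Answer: Rational(454414489, 4624) ≈ 98273.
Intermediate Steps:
Function('B')(u) = Mul(Rational(1, 2), Pow(u, -1), Add(-5, u)) (Function('B')(u) = Mul(Add(-5, u), Pow(Mul(2, u), -1)) = Mul(Add(-5, u), Mul(Rational(1, 2), Pow(u, -1))) = Mul(Rational(1, 2), Pow(u, -1), Add(-5, u)))
Pow(Add(Add(150, 164), Mul(Add(-211, 106), Pow(Add(Function('B')(1), 206), -1))), 2) = Pow(Add(Add(150, 164), Mul(Add(-211, 106), Pow(Add(Mul(Rational(1, 2), Pow(1, -1), Add(-5, 1)), 206), -1))), 2) = Pow(Add(314, Mul(-105, Pow(Add(Mul(Rational(1, 2), 1, -4), 206), -1))), 2) = Pow(Add(314, Mul(-105, Pow(Add(-2, 206), -1))), 2) = Pow(Add(314, Mul(-105, Pow(204, -1))), 2) = Pow(Add(314, Mul(-105, Rational(1, 204))), 2) = Pow(Add(314, Rational(-35, 68)), 2) = Pow(Rational(21317, 68), 2) = Rational(454414489, 4624)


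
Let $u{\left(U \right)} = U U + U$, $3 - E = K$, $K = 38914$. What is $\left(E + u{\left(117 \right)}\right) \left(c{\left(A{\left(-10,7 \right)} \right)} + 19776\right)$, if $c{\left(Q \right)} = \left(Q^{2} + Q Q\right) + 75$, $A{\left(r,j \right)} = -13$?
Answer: $-506844845$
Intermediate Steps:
$E = -38911$ ($E = 3 - 38914 = -38911$)
$c{\left(Q \right)} = 75 + 2 Q^{2}$ ($c{\left(Q \right)} = \left(Q^{2} + Q^{2}\right) + 75 = 2 Q^{2} + 75 = 75 + 2 Q^{2}$)
$u{\left(U \right)} = U + U^{2}$ ($u{\left(U \right)} = U^{2} + U = U + U^{2}$)
$\left(E + u{\left(117 \right)}\right) \left(c{\left(A{\left(-10,7 \right)} \right)} + 19776\right) = \left(-38911 + 117 \left(1 + 117\right)\right) \left(\left(75 + 2 \left(-13\right)^{2}\right) + 19776\right) = \left(-38911 + 117 \cdot 118\right) \left(\left(75 + 2 \cdot 169\right) + 19776\right) = \left(-38911 + 13806\right) \left(\left(75 + 338\right) + 19776\right) = - 25105 \left(413 + 19776\right) = \left(-25105\right) 20189 = -506844845$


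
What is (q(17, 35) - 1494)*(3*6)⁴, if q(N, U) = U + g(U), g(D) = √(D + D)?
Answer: -153159984 + 104976*√70 ≈ -1.5228e+8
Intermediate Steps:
g(D) = √2*√D (g(D) = √(2*D) = √2*√D)
q(N, U) = U + √2*√U
(q(17, 35) - 1494)*(3*6)⁴ = ((35 + √2*√35) - 1494)*(3*6)⁴ = ((35 + √70) - 1494)*18⁴ = (-1459 + √70)*104976 = -153159984 + 104976*√70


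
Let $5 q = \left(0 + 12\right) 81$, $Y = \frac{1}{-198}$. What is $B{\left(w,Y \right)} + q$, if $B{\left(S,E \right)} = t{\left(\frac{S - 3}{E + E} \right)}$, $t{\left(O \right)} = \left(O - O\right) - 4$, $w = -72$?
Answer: $\frac{952}{5} \approx 190.4$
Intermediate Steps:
$Y = - \frac{1}{198} \approx -0.0050505$
$t{\left(O \right)} = -4$ ($t{\left(O \right)} = 0 - 4 = -4$)
$B{\left(S,E \right)} = -4$
$q = \frac{972}{5}$ ($q = \frac{\left(0 + 12\right) 81}{5} = \frac{12 \cdot 81}{5} = \frac{1}{5} \cdot 972 = \frac{972}{5} \approx 194.4$)
$B{\left(w,Y \right)} + q = -4 + \frac{972}{5} = \frac{952}{5}$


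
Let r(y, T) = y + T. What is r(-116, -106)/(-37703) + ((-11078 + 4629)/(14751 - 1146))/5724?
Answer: 460678589/79354645380 ≈ 0.0058053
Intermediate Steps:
r(y, T) = T + y
r(-116, -106)/(-37703) + ((-11078 + 4629)/(14751 - 1146))/5724 = (-106 - 116)/(-37703) + ((-11078 + 4629)/(14751 - 1146))/5724 = -222*(-1/37703) - 6449/13605*(1/5724) = 6/1019 - 6449*1/13605*(1/5724) = 6/1019 - 6449/13605*1/5724 = 6/1019 - 6449/77875020 = 460678589/79354645380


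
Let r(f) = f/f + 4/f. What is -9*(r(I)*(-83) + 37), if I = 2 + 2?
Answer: 1161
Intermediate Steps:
I = 4
r(f) = 1 + 4/f
-9*(r(I)*(-83) + 37) = -9*(((4 + 4)/4)*(-83) + 37) = -9*(((1/4)*8)*(-83) + 37) = -9*(2*(-83) + 37) = -9*(-166 + 37) = -9*(-129) = 1161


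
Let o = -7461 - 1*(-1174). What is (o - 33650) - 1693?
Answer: -41630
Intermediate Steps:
o = -6287 (o = -7461 + 1174 = -6287)
(o - 33650) - 1693 = (-6287 - 33650) - 1693 = -39937 - 1693 = -41630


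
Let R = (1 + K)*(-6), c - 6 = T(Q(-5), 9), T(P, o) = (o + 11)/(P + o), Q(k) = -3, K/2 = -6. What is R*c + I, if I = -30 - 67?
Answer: 519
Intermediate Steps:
K = -12 (K = 2*(-6) = -12)
I = -97
T(P, o) = (11 + o)/(P + o)
c = 28/3 (c = 6 + (11 + 9)/(-3 + 9) = 6 + 20/6 = 6 + (⅙)*20 = 6 + 10/3 = 28/3 ≈ 9.3333)
R = 66 (R = (1 - 12)*(-6) = -11*(-6) = 66)
R*c + I = 66*(28/3) - 97 = 616 - 97 = 519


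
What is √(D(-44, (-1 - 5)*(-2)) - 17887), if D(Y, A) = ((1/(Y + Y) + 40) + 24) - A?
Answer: I*√34528582/44 ≈ 133.55*I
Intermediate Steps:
D(Y, A) = 64 + 1/(2*Y) - A (D(Y, A) = ((1/(2*Y) + 40) + 24) - A = ((40 + 1/(2*Y)) + 24) - A = (64 + 1/(2*Y)) - A = 64 + 1/(2*Y) - A)
√(D(-44, (-1 - 5)*(-2)) - 17887) = √((64 + (½)/(-44) - (-1 - 5)*(-2)) - 17887) = √((64 + (½)*(-1/44) - (-6)*(-2)) - 17887) = √((64 - 1/88 - 1*12) - 17887) = √((64 - 1/88 - 12) - 17887) = √(4575/88 - 17887) = √(-1569481/88) = I*√34528582/44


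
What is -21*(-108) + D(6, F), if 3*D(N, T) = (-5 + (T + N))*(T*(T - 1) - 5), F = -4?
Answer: 2253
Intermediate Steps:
D(N, T) = (-5 + T*(-1 + T))*(-5 + N + T)/3 (D(N, T) = ((-5 + (T + N))*(T*(T - 1) - 5))/3 = ((-5 + (N + T))*(T*(-1 + T) - 5))/3 = ((-5 + N + T)*(-5 + T*(-1 + T)))/3 = ((-5 + T*(-1 + T))*(-5 + N + T))/3 = (-5 + T*(-1 + T))*(-5 + N + T)/3)
-21*(-108) + D(6, F) = -21*(-108) + (25/3 - 2*(-4)² - 5/3*6 + (⅓)*(-4)³ - ⅓*6*(-4) + (⅓)*6*(-4)²) = 2268 + (25/3 - 2*16 - 10 + (⅓)*(-64) + 8 + (⅓)*6*16) = 2268 + (25/3 - 32 - 10 - 64/3 + 8 + 32) = 2268 - 15 = 2253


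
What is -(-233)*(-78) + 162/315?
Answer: -636072/35 ≈ -18174.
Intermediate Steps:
-(-233)*(-78) + 162/315 = -233*78 + 162*(1/315) = -18174 + 18/35 = -636072/35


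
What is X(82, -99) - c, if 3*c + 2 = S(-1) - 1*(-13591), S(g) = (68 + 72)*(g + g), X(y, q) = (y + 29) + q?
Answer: -13273/3 ≈ -4424.3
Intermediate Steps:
X(y, q) = 29 + q + y (X(y, q) = (29 + y) + q = 29 + q + y)
S(g) = 280*g (S(g) = 140*(2*g) = 280*g)
c = 13309/3 (c = -⅔ + (280*(-1) - 1*(-13591))/3 = -⅔ + (-280 + 13591)/3 = -⅔ + (⅓)*13311 = -⅔ + 4437 = 13309/3 ≈ 4436.3)
X(82, -99) - c = (29 - 99 + 82) - 1*13309/3 = 12 - 13309/3 = -13273/3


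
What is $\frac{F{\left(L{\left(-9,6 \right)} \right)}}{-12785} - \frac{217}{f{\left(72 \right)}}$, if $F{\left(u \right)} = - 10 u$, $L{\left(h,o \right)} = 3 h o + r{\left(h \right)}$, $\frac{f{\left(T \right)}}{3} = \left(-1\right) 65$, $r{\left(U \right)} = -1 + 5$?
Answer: $\frac{493249}{498615} \approx 0.98924$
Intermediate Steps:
$r{\left(U \right)} = 4$
$f{\left(T \right)} = -195$ ($f{\left(T \right)} = 3 \left(\left(-1\right) 65\right) = 3 \left(-65\right) = -195$)
$L{\left(h,o \right)} = 4 + 3 h o$ ($L{\left(h,o \right)} = 3 h o + 4 = 4 + 3 h o$)
$\frac{F{\left(L{\left(-9,6 \right)} \right)}}{-12785} - \frac{217}{f{\left(72 \right)}} = \frac{\left(-10\right) \left(4 + 3 \left(-9\right) 6\right)}{-12785} - \frac{217}{-195} = - 10 \left(4 - 162\right) \left(- \frac{1}{12785}\right) - - \frac{217}{195} = \left(-10\right) \left(-158\right) \left(- \frac{1}{12785}\right) + \frac{217}{195} = 1580 \left(- \frac{1}{12785}\right) + \frac{217}{195} = - \frac{316}{2557} + \frac{217}{195} = \frac{493249}{498615}$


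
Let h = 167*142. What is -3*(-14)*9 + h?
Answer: 24092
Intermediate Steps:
h = 23714
-3*(-14)*9 + h = -3*(-14)*9 + 23714 = 42*9 + 23714 = 378 + 23714 = 24092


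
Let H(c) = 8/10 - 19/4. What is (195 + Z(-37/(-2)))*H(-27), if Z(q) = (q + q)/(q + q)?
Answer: -3871/5 ≈ -774.20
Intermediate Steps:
H(c) = -79/20 (H(c) = 8*(⅒) - 19*¼ = ⅘ - 19/4 = -79/20)
Z(q) = 1 (Z(q) = (2*q)/((2*q)) = (2*q)*(1/(2*q)) = 1)
(195 + Z(-37/(-2)))*H(-27) = (195 + 1)*(-79/20) = 196*(-79/20) = -3871/5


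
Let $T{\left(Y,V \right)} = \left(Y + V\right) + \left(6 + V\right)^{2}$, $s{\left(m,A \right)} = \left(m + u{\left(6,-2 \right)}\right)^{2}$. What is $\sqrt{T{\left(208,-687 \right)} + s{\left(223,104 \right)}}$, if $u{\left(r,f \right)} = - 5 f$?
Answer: $\sqrt{517571} \approx 719.42$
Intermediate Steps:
$s{\left(m,A \right)} = \left(10 + m\right)^{2}$ ($s{\left(m,A \right)} = \left(m - -10\right)^{2} = \left(m + 10\right)^{2} = \left(10 + m\right)^{2}$)
$T{\left(Y,V \right)} = V + Y + \left(6 + V\right)^{2}$ ($T{\left(Y,V \right)} = \left(V + Y\right) + \left(6 + V\right)^{2} = V + Y + \left(6 + V\right)^{2}$)
$\sqrt{T{\left(208,-687 \right)} + s{\left(223,104 \right)}} = \sqrt{\left(-687 + 208 + \left(6 - 687\right)^{2}\right) + \left(10 + 223\right)^{2}} = \sqrt{\left(-687 + 208 + \left(-681\right)^{2}\right) + 233^{2}} = \sqrt{\left(-687 + 208 + 463761\right) + 54289} = \sqrt{463282 + 54289} = \sqrt{517571}$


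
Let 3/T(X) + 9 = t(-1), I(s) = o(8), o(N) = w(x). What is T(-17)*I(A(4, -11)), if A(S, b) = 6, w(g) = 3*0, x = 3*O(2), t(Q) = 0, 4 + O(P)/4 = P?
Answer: 0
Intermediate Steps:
O(P) = -16 + 4*P
x = -24 (x = 3*(-16 + 4*2) = 3*(-16 + 8) = 3*(-8) = -24)
w(g) = 0
o(N) = 0
I(s) = 0
T(X) = -⅓ (T(X) = 3/(-9 + 0) = 3/(-9) = 3*(-⅑) = -⅓)
T(-17)*I(A(4, -11)) = -⅓*0 = 0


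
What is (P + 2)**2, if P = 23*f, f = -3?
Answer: 4489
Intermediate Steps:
P = -69 (P = 23*(-3) = -69)
(P + 2)**2 = (-69 + 2)**2 = (-67)**2 = 4489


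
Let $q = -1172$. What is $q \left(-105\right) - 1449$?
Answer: $121611$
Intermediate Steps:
$q \left(-105\right) - 1449 = \left(-1172\right) \left(-105\right) - 1449 = 123060 - 1449 = 121611$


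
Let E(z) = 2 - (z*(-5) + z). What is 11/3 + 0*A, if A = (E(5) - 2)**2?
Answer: 11/3 ≈ 3.6667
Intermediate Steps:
E(z) = 2 + 4*z (E(z) = 2 - (-5*z + z) = 2 - (-4)*z = 2 + 4*z)
A = 400 (A = ((2 + 4*5) - 2)**2 = ((2 + 20) - 2)**2 = (22 - 2)**2 = 20**2 = 400)
11/3 + 0*A = 11/3 + 0*400 = 11*(1/3) + 0 = 11/3 + 0 = 11/3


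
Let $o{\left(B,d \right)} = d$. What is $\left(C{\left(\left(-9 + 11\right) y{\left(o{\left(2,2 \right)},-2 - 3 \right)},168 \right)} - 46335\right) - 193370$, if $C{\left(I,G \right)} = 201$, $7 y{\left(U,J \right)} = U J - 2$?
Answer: $-239504$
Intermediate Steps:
$y{\left(U,J \right)} = - \frac{2}{7} + \frac{J U}{7}$ ($y{\left(U,J \right)} = \frac{U J - 2}{7} = \frac{J U - 2}{7} = \frac{-2 + J U}{7} = - \frac{2}{7} + \frac{J U}{7}$)
$\left(C{\left(\left(-9 + 11\right) y{\left(o{\left(2,2 \right)},-2 - 3 \right)},168 \right)} - 46335\right) - 193370 = \left(201 - 46335\right) - 193370 = -46134 - 193370 = -239504$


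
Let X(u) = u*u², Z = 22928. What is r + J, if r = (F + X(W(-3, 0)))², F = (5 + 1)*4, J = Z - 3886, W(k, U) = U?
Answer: 19618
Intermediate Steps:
X(u) = u³
J = 19042 (J = 22928 - 3886 = 19042)
F = 24 (F = 6*4 = 24)
r = 576 (r = (24 + 0³)² = (24 + 0)² = 24² = 576)
r + J = 576 + 19042 = 19618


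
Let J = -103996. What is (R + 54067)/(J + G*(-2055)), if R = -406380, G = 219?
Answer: 352313/554041 ≈ 0.63590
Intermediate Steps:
(R + 54067)/(J + G*(-2055)) = (-406380 + 54067)/(-103996 + 219*(-2055)) = -352313/(-103996 - 450045) = -352313/(-554041) = -352313*(-1/554041) = 352313/554041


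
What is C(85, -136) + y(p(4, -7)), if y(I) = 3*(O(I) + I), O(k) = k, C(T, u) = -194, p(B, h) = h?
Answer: -236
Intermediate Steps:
y(I) = 6*I (y(I) = 3*(I + I) = 3*(2*I) = 6*I)
C(85, -136) + y(p(4, -7)) = -194 + 6*(-7) = -194 - 42 = -236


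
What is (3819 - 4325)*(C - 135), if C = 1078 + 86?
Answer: -520674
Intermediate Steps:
C = 1164
(3819 - 4325)*(C - 135) = (3819 - 4325)*(1164 - 135) = -506*1029 = -520674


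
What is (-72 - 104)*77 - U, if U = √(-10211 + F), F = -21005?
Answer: -13552 - 4*I*√1951 ≈ -13552.0 - 176.68*I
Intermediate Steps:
U = 4*I*√1951 (U = √(-10211 - 21005) = √(-31216) = 4*I*√1951 ≈ 176.68*I)
(-72 - 104)*77 - U = (-72 - 104)*77 - 4*I*√1951 = -176*77 - 4*I*√1951 = -13552 - 4*I*√1951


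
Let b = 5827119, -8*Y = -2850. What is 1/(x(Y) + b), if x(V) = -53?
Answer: 1/5827066 ≈ 1.7161e-7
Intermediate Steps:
Y = 1425/4 (Y = -⅛*(-2850) = 1425/4 ≈ 356.25)
1/(x(Y) + b) = 1/(-53 + 5827119) = 1/5827066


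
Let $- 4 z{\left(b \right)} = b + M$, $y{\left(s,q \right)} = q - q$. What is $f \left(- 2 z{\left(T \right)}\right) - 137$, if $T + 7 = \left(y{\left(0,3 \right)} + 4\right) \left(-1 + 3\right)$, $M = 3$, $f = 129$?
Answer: $121$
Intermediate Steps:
$y{\left(s,q \right)} = 0$
$T = 1$ ($T = -7 + \left(0 + 4\right) \left(-1 + 3\right) = -7 + 4 \cdot 2 = -7 + 8 = 1$)
$z{\left(b \right)} = - \frac{3}{4} - \frac{b}{4}$ ($z{\left(b \right)} = - \frac{b + 3}{4} = - \frac{3 + b}{4} = - \frac{3}{4} - \frac{b}{4}$)
$f \left(- 2 z{\left(T \right)}\right) - 137 = 129 \left(- 2 \left(- \frac{3}{4} - \frac{1}{4}\right)\right) - 137 = 129 \left(\left(-2\right) \left(-1\right)\right) - 137 = 129 \cdot 2 - 137 = 258 - 137 = 121$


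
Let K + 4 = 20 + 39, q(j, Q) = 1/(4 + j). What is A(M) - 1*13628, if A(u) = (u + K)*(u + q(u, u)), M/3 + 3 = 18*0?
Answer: -70256/5 ≈ -14051.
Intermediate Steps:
K = 55 (K = -4 + (20 + 39) = -4 + 59 = 55)
M = -9 (M = -9 + 3*(18*0) = -9 + 3*0 = -9 + 0 = -9)
A(u) = (55 + u)*(u + 1/(4 + u)) (A(u) = (u + 55)*(u + 1/(4 + u)) = (55 + u)*(u + 1/(4 + u)))
A(M) - 1*13628 = (55 - 9 - 9*(4 - 9)*(55 - 9))/(4 - 9) - 1*13628 = (55 - 9 - 9*(-5)*46)/(-5) - 13628 = -(55 - 9 + 2070)/5 - 13628 = -1/5*2116 - 13628 = -2116/5 - 13628 = -70256/5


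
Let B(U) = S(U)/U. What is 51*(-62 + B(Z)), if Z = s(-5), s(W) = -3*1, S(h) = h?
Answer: -3111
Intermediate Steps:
s(W) = -3
Z = -3
B(U) = 1 (B(U) = U/U = 1)
51*(-62 + B(Z)) = 51*(-62 + 1) = 51*(-61) = -3111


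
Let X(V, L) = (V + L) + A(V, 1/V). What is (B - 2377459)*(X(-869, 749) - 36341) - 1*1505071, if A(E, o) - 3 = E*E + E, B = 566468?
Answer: -1299992418565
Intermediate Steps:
A(E, o) = 3 + E + E² (A(E, o) = 3 + (E*E + E) = 3 + (E² + E) = 3 + (E + E²) = 3 + E + E²)
X(V, L) = 3 + L + V² + 2*V (X(V, L) = (V + L) + (3 + V + V²) = (L + V) + (3 + V + V²) = 3 + L + V² + 2*V)
(B - 2377459)*(X(-869, 749) - 36341) - 1*1505071 = (566468 - 2377459)*((3 + 749 + (-869)² + 2*(-869)) - 36341) - 1*1505071 = -1810991*((3 + 749 + 755161 - 1738) - 36341) - 1505071 = -1810991*(754175 - 36341) - 1505071 = -1810991*717834 - 1505071 = -1299990913494 - 1505071 = -1299992418565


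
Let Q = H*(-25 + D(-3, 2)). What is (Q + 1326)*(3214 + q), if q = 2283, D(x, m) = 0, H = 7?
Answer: 6327047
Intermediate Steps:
Q = -175 (Q = 7*(-25 + 0) = 7*(-25) = -175)
(Q + 1326)*(3214 + q) = (-175 + 1326)*(3214 + 2283) = 1151*5497 = 6327047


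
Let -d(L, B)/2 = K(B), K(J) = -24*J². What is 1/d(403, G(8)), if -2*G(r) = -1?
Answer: 1/12 ≈ 0.083333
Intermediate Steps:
G(r) = ½ (G(r) = -½*(-1) = ½)
d(L, B) = 48*B² (d(L, B) = -(-48)*B² = 48*B²)
1/d(403, G(8)) = 1/(48*(½)²) = 1/(48*(¼)) = 1/12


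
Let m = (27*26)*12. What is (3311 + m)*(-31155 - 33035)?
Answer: -753269650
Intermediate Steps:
m = 8424 (m = 702*12 = 8424)
(3311 + m)*(-31155 - 33035) = (3311 + 8424)*(-31155 - 33035) = 11735*(-64190) = -753269650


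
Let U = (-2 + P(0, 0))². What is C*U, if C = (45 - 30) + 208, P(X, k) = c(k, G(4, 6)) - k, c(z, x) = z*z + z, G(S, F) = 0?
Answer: 892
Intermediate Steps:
c(z, x) = z + z² (c(z, x) = z² + z = z + z²)
P(X, k) = -k + k*(1 + k) (P(X, k) = k*(1 + k) - k = -k + k*(1 + k))
C = 223 (C = 15 + 208 = 223)
U = 4 (U = (-2 + 0²)² = (-2 + 0)² = (-2)² = 4)
C*U = 223*4 = 892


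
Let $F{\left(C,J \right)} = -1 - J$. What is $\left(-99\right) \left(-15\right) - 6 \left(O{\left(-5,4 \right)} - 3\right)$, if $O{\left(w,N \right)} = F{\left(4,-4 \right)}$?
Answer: $1485$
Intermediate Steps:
$O{\left(w,N \right)} = 3$ ($O{\left(w,N \right)} = -1 - -4 = -1 + 4 = 3$)
$\left(-99\right) \left(-15\right) - 6 \left(O{\left(-5,4 \right)} - 3\right) = \left(-99\right) \left(-15\right) - 6 \left(3 - 3\right) = 1485 - 0 = 1485 + 0 = 1485$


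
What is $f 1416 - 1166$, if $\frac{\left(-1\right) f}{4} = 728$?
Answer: $-4124558$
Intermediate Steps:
$f = -2912$ ($f = \left(-4\right) 728 = -2912$)
$f 1416 - 1166 = \left(-2912\right) 1416 - 1166 = -4123392 - 1166 = -4124558$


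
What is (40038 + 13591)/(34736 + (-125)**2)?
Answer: 53629/50361 ≈ 1.0649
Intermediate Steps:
(40038 + 13591)/(34736 + (-125)**2) = 53629/(34736 + 15625) = 53629/50361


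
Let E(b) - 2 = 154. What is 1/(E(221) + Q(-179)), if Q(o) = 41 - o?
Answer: 1/376 ≈ 0.0026596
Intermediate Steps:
E(b) = 156 (E(b) = 2 + 154 = 156)
1/(E(221) + Q(-179)) = 1/(156 + (41 - 1*(-179))) = 1/(156 + (41 + 179)) = 1/(156 + 220) = 1/376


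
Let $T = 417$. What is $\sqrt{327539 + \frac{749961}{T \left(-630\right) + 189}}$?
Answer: $\frac{\sqrt{30964195610642}}{9723} \approx 572.31$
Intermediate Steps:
$\sqrt{327539 + \frac{749961}{T \left(-630\right) + 189}} = \sqrt{327539 + \frac{749961}{417 \left(-630\right) + 189}} = \sqrt{327539 + \frac{749961}{-262710 + 189}} = \sqrt{327539 + \frac{749961}{-262521}} = \sqrt{327539 + 749961 \left(- \frac{1}{262521}\right)} = \sqrt{327539 - \frac{83329}{29169}} = \sqrt{\frac{9553901762}{29169}} = \frac{\sqrt{30964195610642}}{9723}$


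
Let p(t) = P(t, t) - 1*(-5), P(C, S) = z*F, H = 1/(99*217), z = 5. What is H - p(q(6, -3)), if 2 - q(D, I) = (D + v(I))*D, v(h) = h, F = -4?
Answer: 322246/21483 ≈ 15.000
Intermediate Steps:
H = 1/21483 (H = (1/99)*(1/217) = 1/21483 ≈ 4.6548e-5)
P(C, S) = -20 (P(C, S) = 5*(-4) = -20)
q(D, I) = 2 - D*(D + I) (q(D, I) = 2 - (D + I)*D = 2 - D*(D + I))
p(t) = -15 (p(t) = -20 - 1*(-5) = -20 + 5 = -15)
H - p(q(6, -3)) = 1/21483 - 1*(-15) = 1/21483 + 15 = 322246/21483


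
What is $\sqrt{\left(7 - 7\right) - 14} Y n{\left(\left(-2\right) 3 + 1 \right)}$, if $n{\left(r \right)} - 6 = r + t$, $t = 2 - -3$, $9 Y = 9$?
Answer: $6 i \sqrt{14} \approx 22.45 i$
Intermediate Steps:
$Y = 1$ ($Y = \frac{1}{9} \cdot 9 = 1$)
$t = 5$ ($t = 2 + 3 = 5$)
$n{\left(r \right)} = 11 + r$ ($n{\left(r \right)} = 6 + \left(r + 5\right) = 6 + \left(5 + r\right) = 11 + r$)
$\sqrt{\left(7 - 7\right) - 14} Y n{\left(\left(-2\right) 3 + 1 \right)} = \sqrt{\left(7 - 7\right) - 14} \cdot 1 \left(11 + \left(\left(-2\right) 3 + 1\right)\right) = \sqrt{0 - 14} \cdot 1 \left(11 + \left(-6 + 1\right)\right) = \sqrt{-14} \cdot 1 \left(11 - 5\right) = i \sqrt{14} \cdot 1 \cdot 6 = i \sqrt{14} \cdot 6 = 6 i \sqrt{14}$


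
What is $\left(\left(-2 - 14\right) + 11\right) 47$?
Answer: $-235$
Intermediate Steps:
$\left(\left(-2 - 14\right) + 11\right) 47 = \left(-16 + 11\right) 47 = \left(-5\right) 47 = -235$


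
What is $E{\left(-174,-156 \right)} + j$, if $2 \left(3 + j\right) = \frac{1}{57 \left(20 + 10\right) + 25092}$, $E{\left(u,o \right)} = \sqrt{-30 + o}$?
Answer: $- \frac{160811}{53604} + i \sqrt{186} \approx -3.0 + 13.638 i$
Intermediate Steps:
$j = - \frac{160811}{53604}$ ($j = -3 + \frac{1}{2 \left(57 \left(20 + 10\right) + 25092\right)} = -3 + \frac{1}{2 \left(57 \cdot 30 + 25092\right)} = -3 + \frac{1}{2 \left(1710 + 25092\right)} = -3 + \frac{1}{2 \cdot 26802} = -3 + \frac{1}{2} \cdot \frac{1}{26802} = -3 + \frac{1}{53604} = - \frac{160811}{53604} \approx -3.0$)
$E{\left(-174,-156 \right)} + j = \sqrt{-30 - 156} - \frac{160811}{53604} = \sqrt{-186} - \frac{160811}{53604} = i \sqrt{186} - \frac{160811}{53604} = - \frac{160811}{53604} + i \sqrt{186}$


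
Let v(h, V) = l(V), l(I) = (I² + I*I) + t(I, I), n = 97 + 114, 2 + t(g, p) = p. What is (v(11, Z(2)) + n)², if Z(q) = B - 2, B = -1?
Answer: 50176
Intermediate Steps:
t(g, p) = -2 + p
Z(q) = -3 (Z(q) = -1 - 2 = -3)
n = 211
l(I) = -2 + I + 2*I² (l(I) = (I² + I*I) + (-2 + I) = (I² + I²) + (-2 + I) = 2*I² + (-2 + I) = -2 + I + 2*I²)
v(h, V) = -2 + V + 2*V²
(v(11, Z(2)) + n)² = ((-2 - 3 + 2*(-3)²) + 211)² = ((-2 - 3 + 2*9) + 211)² = ((-2 - 3 + 18) + 211)² = (13 + 211)² = 224² = 50176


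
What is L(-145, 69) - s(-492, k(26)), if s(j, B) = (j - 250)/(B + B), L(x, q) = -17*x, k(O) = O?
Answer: 64461/26 ≈ 2479.3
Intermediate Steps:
s(j, B) = (-250 + j)/(2*B) (s(j, B) = (-250 + j)/((2*B)) = (-250 + j)*(1/(2*B)) = (-250 + j)/(2*B))
L(-145, 69) - s(-492, k(26)) = -17*(-145) - (-250 - 492)/(2*26) = 2465 - (-742)/(2*26) = 2465 - 1*(-371/26) = 2465 + 371/26 = 64461/26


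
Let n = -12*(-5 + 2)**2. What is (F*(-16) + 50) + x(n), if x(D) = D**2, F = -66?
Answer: 12770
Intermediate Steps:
n = -108 (n = -12*(-3)**2 = -12*9 = -108)
(F*(-16) + 50) + x(n) = (-66*(-16) + 50) + (-108)**2 = (1056 + 50) + 11664 = 1106 + 11664 = 12770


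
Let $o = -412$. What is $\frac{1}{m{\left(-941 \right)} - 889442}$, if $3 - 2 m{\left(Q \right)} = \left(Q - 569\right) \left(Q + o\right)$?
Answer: $- \frac{2}{3821911} \approx -5.233 \cdot 10^{-7}$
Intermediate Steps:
$m{\left(Q \right)} = \frac{3}{2} - \frac{\left(-569 + Q\right) \left(-412 + Q\right)}{2}$ ($m{\left(Q \right)} = \frac{3}{2} - \frac{\left(Q - 569\right) \left(Q - 412\right)}{2} = \frac{3}{2} - \frac{\left(-569 + Q\right) \left(-412 + Q\right)}{2}$)
$\frac{1}{m{\left(-941 \right)} - 889442} = \frac{1}{\left(- \frac{234425}{2} - \frac{\left(-941\right)^{2}}{2} + \frac{981}{2} \left(-941\right)\right) - 889442} = \frac{1}{\left(- \frac{234425}{2} - \frac{885481}{2} - \frac{923121}{2}\right) - 889442} = \frac{1}{- \frac{2043027}{2} - 889442} = \frac{1}{- \frac{3821911}{2}} = - \frac{2}{3821911}$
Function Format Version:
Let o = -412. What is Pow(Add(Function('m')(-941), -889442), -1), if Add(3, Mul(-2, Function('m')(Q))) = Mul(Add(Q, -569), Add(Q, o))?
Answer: Rational(-2, 3821911) ≈ -5.2330e-7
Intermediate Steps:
Function('m')(Q) = Add(Rational(3, 2), Mul(Rational(-1, 2), Add(-569, Q), Add(-412, Q))) (Function('m')(Q) = Add(Rational(3, 2), Mul(Rational(-1, 2), Mul(Add(Q, -569), Add(Q, -412)))) = Add(Rational(3, 2), Mul(Rational(-1, 2), Mul(Add(-569, Q), Add(-412, Q)))) = Add(Rational(3, 2), Mul(Rational(-1, 2), Add(-569, Q), Add(-412, Q))))
Pow(Add(Function('m')(-941), -889442), -1) = Pow(Add(Add(Rational(-234425, 2), Mul(Rational(-1, 2), Pow(-941, 2)), Mul(Rational(981, 2), -941)), -889442), -1) = Pow(Add(Add(Rational(-234425, 2), Mul(Rational(-1, 2), 885481), Rational(-923121, 2)), -889442), -1) = Pow(Add(Add(Rational(-234425, 2), Rational(-885481, 2), Rational(-923121, 2)), -889442), -1) = Pow(Add(Rational(-2043027, 2), -889442), -1) = Pow(Rational(-3821911, 2), -1) = Rational(-2, 3821911)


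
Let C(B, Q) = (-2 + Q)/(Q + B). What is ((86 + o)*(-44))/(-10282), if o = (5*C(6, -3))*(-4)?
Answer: 7876/15423 ≈ 0.51067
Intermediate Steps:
C(B, Q) = (-2 + Q)/(B + Q)
o = 100/3 (o = (5*((-2 - 3)/(6 - 3)))*(-4) = (5*(-5/3))*(-4) = -25/3*(-4) = 100/3 ≈ 33.333)
((86 + o)*(-44))/(-10282) = ((86 + 100/3)*(-44))/(-10282) = ((358/3)*(-44))*(-1/10282) = -15752/3*(-1/10282) = 7876/15423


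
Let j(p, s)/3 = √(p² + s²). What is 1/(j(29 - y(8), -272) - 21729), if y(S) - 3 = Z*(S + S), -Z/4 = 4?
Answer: -7243/156922623 - 2*√38377/156922623 ≈ -4.8653e-5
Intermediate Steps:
Z = -16 (Z = -4*4 = -16)
y(S) = 3 - 32*S (y(S) = 3 - 16*(S + S) = 3 - 32*S)
j(p, s) = 3*√(p² + s²)
1/(j(29 - y(8), -272) - 21729) = 1/(3*√((29 - (3 - 32*8))² + (-272)²) - 21729) = 1/(3*√((29 - (3 - 256))² + 73984) - 21729) = 1/(3*√((29 - 1*(-253))² + 73984) - 21729) = 1/(3*√((29 + 253)² + 73984) - 21729) = 1/(3*√(282² + 73984) - 21729) = 1/(3*√(79524 + 73984) - 21729) = 1/(3*√153508 - 21729) = 1/(3*(2*√38377) - 21729) = 1/(6*√38377 - 21729) = 1/(-21729 + 6*√38377)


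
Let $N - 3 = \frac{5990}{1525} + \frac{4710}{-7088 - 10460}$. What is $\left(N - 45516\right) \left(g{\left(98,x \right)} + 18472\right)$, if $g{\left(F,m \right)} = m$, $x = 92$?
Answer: $- \frac{1130419331420106}{1338035} \approx -8.4484 \cdot 10^{8}$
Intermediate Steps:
$N = \frac{17821187}{2676070}$ ($N = 3 + \left(\frac{5990}{1525} + \frac{4710}{-7088 - 10460}\right) = 3 + \left(5990 \cdot \frac{1}{1525} + \frac{4710}{-17548}\right) = 3 + \left(\frac{1198}{305} + 4710 \left(- \frac{1}{17548}\right)\right) = 3 + \left(\frac{1198}{305} - \frac{2355}{8774}\right) = 3 + \frac{9792977}{2676070} = \frac{17821187}{2676070} \approx 6.6595$)
$\left(N - 45516\right) \left(g{\left(98,x \right)} + 18472\right) = \left(\frac{17821187}{2676070} - 45516\right) \left(92 + 18472\right) = \left(- \frac{121786180933}{2676070}\right) 18564 = - \frac{1130419331420106}{1338035}$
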